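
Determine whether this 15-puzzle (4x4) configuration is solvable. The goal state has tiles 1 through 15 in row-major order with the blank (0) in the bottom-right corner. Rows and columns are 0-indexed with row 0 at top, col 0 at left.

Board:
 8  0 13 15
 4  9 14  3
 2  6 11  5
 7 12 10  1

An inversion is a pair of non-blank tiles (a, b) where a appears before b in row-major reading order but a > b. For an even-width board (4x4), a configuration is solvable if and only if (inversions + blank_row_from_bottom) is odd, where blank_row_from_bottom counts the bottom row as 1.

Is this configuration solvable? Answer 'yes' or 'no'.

Answer: no

Derivation:
Inversions: 62
Blank is in row 0 (0-indexed from top), which is row 4 counting from the bottom (bottom = 1).
62 + 4 = 66, which is even, so the puzzle is not solvable.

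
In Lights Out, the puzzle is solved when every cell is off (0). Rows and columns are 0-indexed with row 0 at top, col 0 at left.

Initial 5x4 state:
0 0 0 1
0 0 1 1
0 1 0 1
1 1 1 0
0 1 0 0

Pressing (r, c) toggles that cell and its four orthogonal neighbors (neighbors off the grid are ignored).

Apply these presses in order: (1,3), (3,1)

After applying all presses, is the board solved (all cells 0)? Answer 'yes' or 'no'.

After press 1 at (1,3):
0 0 0 0
0 0 0 0
0 1 0 0
1 1 1 0
0 1 0 0

After press 2 at (3,1):
0 0 0 0
0 0 0 0
0 0 0 0
0 0 0 0
0 0 0 0

Lights still on: 0

Answer: yes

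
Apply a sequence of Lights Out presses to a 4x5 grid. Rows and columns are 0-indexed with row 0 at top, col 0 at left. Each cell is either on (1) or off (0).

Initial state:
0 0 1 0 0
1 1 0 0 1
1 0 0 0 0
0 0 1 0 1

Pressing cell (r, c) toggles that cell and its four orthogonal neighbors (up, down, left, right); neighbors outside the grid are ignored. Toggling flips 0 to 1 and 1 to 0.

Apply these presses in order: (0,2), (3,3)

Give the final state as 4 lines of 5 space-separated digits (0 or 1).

After press 1 at (0,2):
0 1 0 1 0
1 1 1 0 1
1 0 0 0 0
0 0 1 0 1

After press 2 at (3,3):
0 1 0 1 0
1 1 1 0 1
1 0 0 1 0
0 0 0 1 0

Answer: 0 1 0 1 0
1 1 1 0 1
1 0 0 1 0
0 0 0 1 0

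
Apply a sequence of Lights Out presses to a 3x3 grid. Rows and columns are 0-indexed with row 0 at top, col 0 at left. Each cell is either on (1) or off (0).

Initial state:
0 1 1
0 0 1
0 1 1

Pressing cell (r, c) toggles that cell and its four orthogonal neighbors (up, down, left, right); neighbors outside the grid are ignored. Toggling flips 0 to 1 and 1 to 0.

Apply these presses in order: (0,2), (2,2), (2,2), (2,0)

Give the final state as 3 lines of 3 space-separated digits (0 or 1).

After press 1 at (0,2):
0 0 0
0 0 0
0 1 1

After press 2 at (2,2):
0 0 0
0 0 1
0 0 0

After press 3 at (2,2):
0 0 0
0 0 0
0 1 1

After press 4 at (2,0):
0 0 0
1 0 0
1 0 1

Answer: 0 0 0
1 0 0
1 0 1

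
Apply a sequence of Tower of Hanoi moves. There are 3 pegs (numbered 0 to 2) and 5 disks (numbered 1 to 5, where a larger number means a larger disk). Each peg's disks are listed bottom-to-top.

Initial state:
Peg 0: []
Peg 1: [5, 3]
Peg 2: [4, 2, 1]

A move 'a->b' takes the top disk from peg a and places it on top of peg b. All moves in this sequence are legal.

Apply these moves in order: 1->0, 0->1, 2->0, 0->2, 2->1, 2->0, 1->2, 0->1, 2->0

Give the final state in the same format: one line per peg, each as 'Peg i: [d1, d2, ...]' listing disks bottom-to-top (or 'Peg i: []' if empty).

Answer: Peg 0: [1]
Peg 1: [5, 3, 2]
Peg 2: [4]

Derivation:
After move 1 (1->0):
Peg 0: [3]
Peg 1: [5]
Peg 2: [4, 2, 1]

After move 2 (0->1):
Peg 0: []
Peg 1: [5, 3]
Peg 2: [4, 2, 1]

After move 3 (2->0):
Peg 0: [1]
Peg 1: [5, 3]
Peg 2: [4, 2]

After move 4 (0->2):
Peg 0: []
Peg 1: [5, 3]
Peg 2: [4, 2, 1]

After move 5 (2->1):
Peg 0: []
Peg 1: [5, 3, 1]
Peg 2: [4, 2]

After move 6 (2->0):
Peg 0: [2]
Peg 1: [5, 3, 1]
Peg 2: [4]

After move 7 (1->2):
Peg 0: [2]
Peg 1: [5, 3]
Peg 2: [4, 1]

After move 8 (0->1):
Peg 0: []
Peg 1: [5, 3, 2]
Peg 2: [4, 1]

After move 9 (2->0):
Peg 0: [1]
Peg 1: [5, 3, 2]
Peg 2: [4]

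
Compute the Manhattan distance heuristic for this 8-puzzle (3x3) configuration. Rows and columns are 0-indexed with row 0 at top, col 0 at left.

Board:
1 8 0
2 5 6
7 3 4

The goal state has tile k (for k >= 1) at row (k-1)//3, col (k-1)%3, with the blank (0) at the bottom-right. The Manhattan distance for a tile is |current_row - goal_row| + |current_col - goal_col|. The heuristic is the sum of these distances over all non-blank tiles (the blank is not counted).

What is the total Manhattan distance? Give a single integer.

Answer: 10

Derivation:
Tile 1: (0,0)->(0,0) = 0
Tile 8: (0,1)->(2,1) = 2
Tile 2: (1,0)->(0,1) = 2
Tile 5: (1,1)->(1,1) = 0
Tile 6: (1,2)->(1,2) = 0
Tile 7: (2,0)->(2,0) = 0
Tile 3: (2,1)->(0,2) = 3
Tile 4: (2,2)->(1,0) = 3
Sum: 0 + 2 + 2 + 0 + 0 + 0 + 3 + 3 = 10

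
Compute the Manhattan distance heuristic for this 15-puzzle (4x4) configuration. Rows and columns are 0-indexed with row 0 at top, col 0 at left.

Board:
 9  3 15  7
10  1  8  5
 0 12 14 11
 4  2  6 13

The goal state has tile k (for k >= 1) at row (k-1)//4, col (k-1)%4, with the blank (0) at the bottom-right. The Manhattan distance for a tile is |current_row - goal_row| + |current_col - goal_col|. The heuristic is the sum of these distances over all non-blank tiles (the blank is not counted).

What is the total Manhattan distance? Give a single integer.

Tile 9: (0,0)->(2,0) = 2
Tile 3: (0,1)->(0,2) = 1
Tile 15: (0,2)->(3,2) = 3
Tile 7: (0,3)->(1,2) = 2
Tile 10: (1,0)->(2,1) = 2
Tile 1: (1,1)->(0,0) = 2
Tile 8: (1,2)->(1,3) = 1
Tile 5: (1,3)->(1,0) = 3
Tile 12: (2,1)->(2,3) = 2
Tile 14: (2,2)->(3,1) = 2
Tile 11: (2,3)->(2,2) = 1
Tile 4: (3,0)->(0,3) = 6
Tile 2: (3,1)->(0,1) = 3
Tile 6: (3,2)->(1,1) = 3
Tile 13: (3,3)->(3,0) = 3
Sum: 2 + 1 + 3 + 2 + 2 + 2 + 1 + 3 + 2 + 2 + 1 + 6 + 3 + 3 + 3 = 36

Answer: 36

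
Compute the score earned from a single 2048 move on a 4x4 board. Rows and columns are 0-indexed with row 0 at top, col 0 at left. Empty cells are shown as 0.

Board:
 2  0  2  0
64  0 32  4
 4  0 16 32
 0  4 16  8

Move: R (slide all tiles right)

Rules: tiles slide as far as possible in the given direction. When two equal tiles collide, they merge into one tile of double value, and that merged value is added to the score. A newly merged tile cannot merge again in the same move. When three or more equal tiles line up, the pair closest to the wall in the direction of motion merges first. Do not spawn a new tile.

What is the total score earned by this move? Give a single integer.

Slide right:
row 0: [2, 0, 2, 0] -> [0, 0, 0, 4]  score +4 (running 4)
row 1: [64, 0, 32, 4] -> [0, 64, 32, 4]  score +0 (running 4)
row 2: [4, 0, 16, 32] -> [0, 4, 16, 32]  score +0 (running 4)
row 3: [0, 4, 16, 8] -> [0, 4, 16, 8]  score +0 (running 4)
Board after move:
 0  0  0  4
 0 64 32  4
 0  4 16 32
 0  4 16  8

Answer: 4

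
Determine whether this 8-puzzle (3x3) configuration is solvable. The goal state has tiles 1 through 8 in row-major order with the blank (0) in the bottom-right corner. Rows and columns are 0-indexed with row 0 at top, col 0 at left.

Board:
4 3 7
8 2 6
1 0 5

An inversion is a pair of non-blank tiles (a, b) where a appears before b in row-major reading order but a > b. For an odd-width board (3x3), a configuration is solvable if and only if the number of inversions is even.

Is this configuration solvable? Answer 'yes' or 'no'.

Inversions (pairs i<j in row-major order where tile[i] > tile[j] > 0): 16
16 is even, so the puzzle is solvable.

Answer: yes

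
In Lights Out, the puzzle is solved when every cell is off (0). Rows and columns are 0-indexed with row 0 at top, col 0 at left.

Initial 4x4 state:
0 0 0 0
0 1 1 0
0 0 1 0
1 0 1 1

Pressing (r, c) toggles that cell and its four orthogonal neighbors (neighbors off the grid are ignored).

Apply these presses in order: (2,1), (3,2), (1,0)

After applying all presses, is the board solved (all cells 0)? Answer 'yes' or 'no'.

After press 1 at (2,1):
0 0 0 0
0 0 1 0
1 1 0 0
1 1 1 1

After press 2 at (3,2):
0 0 0 0
0 0 1 0
1 1 1 0
1 0 0 0

After press 3 at (1,0):
1 0 0 0
1 1 1 0
0 1 1 0
1 0 0 0

Lights still on: 7

Answer: no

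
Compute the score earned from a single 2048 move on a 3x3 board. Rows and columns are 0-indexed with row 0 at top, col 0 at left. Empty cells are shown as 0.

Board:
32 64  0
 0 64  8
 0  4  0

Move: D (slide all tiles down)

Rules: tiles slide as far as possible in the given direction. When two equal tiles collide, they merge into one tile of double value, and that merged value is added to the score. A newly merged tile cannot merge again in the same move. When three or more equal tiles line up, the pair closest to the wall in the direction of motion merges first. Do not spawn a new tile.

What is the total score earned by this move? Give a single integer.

Answer: 128

Derivation:
Slide down:
col 0: [32, 0, 0] -> [0, 0, 32]  score +0 (running 0)
col 1: [64, 64, 4] -> [0, 128, 4]  score +128 (running 128)
col 2: [0, 8, 0] -> [0, 0, 8]  score +0 (running 128)
Board after move:
  0   0   0
  0 128   0
 32   4   8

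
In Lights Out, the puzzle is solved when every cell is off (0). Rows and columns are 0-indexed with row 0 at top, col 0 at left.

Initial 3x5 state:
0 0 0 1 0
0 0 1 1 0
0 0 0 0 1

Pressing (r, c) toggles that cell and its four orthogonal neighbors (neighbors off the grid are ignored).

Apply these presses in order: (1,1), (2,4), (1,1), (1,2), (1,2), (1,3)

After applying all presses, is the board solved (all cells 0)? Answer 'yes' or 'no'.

Answer: yes

Derivation:
After press 1 at (1,1):
0 1 0 1 0
1 1 0 1 0
0 1 0 0 1

After press 2 at (2,4):
0 1 0 1 0
1 1 0 1 1
0 1 0 1 0

After press 3 at (1,1):
0 0 0 1 0
0 0 1 1 1
0 0 0 1 0

After press 4 at (1,2):
0 0 1 1 0
0 1 0 0 1
0 0 1 1 0

After press 5 at (1,2):
0 0 0 1 0
0 0 1 1 1
0 0 0 1 0

After press 6 at (1,3):
0 0 0 0 0
0 0 0 0 0
0 0 0 0 0

Lights still on: 0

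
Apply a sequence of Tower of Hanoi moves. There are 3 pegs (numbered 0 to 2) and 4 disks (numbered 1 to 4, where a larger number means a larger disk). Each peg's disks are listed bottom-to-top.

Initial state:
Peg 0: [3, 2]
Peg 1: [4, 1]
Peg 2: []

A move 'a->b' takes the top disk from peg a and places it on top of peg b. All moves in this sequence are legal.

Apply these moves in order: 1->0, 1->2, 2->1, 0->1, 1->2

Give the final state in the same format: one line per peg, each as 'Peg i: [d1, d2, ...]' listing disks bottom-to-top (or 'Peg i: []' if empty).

Answer: Peg 0: [3, 2]
Peg 1: [4]
Peg 2: [1]

Derivation:
After move 1 (1->0):
Peg 0: [3, 2, 1]
Peg 1: [4]
Peg 2: []

After move 2 (1->2):
Peg 0: [3, 2, 1]
Peg 1: []
Peg 2: [4]

After move 3 (2->1):
Peg 0: [3, 2, 1]
Peg 1: [4]
Peg 2: []

After move 4 (0->1):
Peg 0: [3, 2]
Peg 1: [4, 1]
Peg 2: []

After move 5 (1->2):
Peg 0: [3, 2]
Peg 1: [4]
Peg 2: [1]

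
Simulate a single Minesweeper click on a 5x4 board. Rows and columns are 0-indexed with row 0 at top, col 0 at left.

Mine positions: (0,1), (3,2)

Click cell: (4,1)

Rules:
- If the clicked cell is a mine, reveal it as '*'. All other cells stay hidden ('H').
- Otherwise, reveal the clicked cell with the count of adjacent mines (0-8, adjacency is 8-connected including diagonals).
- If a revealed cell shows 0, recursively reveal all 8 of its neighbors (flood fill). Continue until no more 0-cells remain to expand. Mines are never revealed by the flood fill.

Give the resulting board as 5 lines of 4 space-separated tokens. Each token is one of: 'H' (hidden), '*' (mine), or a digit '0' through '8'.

H H H H
H H H H
H H H H
H H H H
H 1 H H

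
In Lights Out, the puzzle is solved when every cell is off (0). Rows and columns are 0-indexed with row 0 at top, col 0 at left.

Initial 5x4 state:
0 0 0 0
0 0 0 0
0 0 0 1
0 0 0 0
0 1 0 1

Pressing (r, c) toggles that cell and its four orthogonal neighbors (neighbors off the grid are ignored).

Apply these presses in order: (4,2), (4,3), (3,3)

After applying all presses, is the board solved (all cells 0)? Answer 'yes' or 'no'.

Answer: yes

Derivation:
After press 1 at (4,2):
0 0 0 0
0 0 0 0
0 0 0 1
0 0 1 0
0 0 1 0

After press 2 at (4,3):
0 0 0 0
0 0 0 0
0 0 0 1
0 0 1 1
0 0 0 1

After press 3 at (3,3):
0 0 0 0
0 0 0 0
0 0 0 0
0 0 0 0
0 0 0 0

Lights still on: 0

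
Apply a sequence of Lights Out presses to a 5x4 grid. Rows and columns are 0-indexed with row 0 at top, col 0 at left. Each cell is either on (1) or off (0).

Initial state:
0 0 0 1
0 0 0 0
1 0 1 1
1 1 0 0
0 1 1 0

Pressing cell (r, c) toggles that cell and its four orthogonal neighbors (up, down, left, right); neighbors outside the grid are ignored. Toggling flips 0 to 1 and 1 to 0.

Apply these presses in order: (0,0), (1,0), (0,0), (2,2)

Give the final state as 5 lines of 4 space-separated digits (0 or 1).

After press 1 at (0,0):
1 1 0 1
1 0 0 0
1 0 1 1
1 1 0 0
0 1 1 0

After press 2 at (1,0):
0 1 0 1
0 1 0 0
0 0 1 1
1 1 0 0
0 1 1 0

After press 3 at (0,0):
1 0 0 1
1 1 0 0
0 0 1 1
1 1 0 0
0 1 1 0

After press 4 at (2,2):
1 0 0 1
1 1 1 0
0 1 0 0
1 1 1 0
0 1 1 0

Answer: 1 0 0 1
1 1 1 0
0 1 0 0
1 1 1 0
0 1 1 0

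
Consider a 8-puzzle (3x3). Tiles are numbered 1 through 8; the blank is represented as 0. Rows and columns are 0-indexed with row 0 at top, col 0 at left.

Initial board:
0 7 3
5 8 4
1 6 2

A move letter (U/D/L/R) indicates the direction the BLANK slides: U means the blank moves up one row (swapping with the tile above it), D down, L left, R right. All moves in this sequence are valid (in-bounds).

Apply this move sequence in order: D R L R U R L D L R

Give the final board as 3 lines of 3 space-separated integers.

After move 1 (D):
5 7 3
0 8 4
1 6 2

After move 2 (R):
5 7 3
8 0 4
1 6 2

After move 3 (L):
5 7 3
0 8 4
1 6 2

After move 4 (R):
5 7 3
8 0 4
1 6 2

After move 5 (U):
5 0 3
8 7 4
1 6 2

After move 6 (R):
5 3 0
8 7 4
1 6 2

After move 7 (L):
5 0 3
8 7 4
1 6 2

After move 8 (D):
5 7 3
8 0 4
1 6 2

After move 9 (L):
5 7 3
0 8 4
1 6 2

After move 10 (R):
5 7 3
8 0 4
1 6 2

Answer: 5 7 3
8 0 4
1 6 2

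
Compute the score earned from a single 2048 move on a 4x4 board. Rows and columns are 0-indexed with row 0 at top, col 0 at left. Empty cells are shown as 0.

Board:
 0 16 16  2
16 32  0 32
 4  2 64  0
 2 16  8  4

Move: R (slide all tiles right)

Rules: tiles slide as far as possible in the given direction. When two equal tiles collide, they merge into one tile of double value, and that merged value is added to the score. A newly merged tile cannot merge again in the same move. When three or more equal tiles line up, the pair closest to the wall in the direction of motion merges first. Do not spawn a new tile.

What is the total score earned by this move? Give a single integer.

Slide right:
row 0: [0, 16, 16, 2] -> [0, 0, 32, 2]  score +32 (running 32)
row 1: [16, 32, 0, 32] -> [0, 0, 16, 64]  score +64 (running 96)
row 2: [4, 2, 64, 0] -> [0, 4, 2, 64]  score +0 (running 96)
row 3: [2, 16, 8, 4] -> [2, 16, 8, 4]  score +0 (running 96)
Board after move:
 0  0 32  2
 0  0 16 64
 0  4  2 64
 2 16  8  4

Answer: 96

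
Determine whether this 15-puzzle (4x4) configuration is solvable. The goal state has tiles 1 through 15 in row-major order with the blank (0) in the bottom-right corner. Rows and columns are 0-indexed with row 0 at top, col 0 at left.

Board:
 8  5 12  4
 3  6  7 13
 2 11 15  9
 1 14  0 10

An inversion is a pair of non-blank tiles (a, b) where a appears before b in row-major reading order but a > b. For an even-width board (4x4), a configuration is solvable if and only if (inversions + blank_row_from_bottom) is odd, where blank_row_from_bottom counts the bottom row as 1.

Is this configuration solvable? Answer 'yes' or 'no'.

Inversions: 44
Blank is in row 3 (0-indexed from top), which is row 1 counting from the bottom (bottom = 1).
44 + 1 = 45, which is odd, so the puzzle is solvable.

Answer: yes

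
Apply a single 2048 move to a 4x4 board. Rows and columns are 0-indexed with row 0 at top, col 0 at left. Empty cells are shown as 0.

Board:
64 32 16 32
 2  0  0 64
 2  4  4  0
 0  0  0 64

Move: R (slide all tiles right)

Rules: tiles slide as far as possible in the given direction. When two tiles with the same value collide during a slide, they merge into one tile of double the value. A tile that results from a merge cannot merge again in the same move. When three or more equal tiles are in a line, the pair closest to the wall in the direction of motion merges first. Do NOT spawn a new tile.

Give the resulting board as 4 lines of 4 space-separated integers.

Answer: 64 32 16 32
 0  0  2 64
 0  0  2  8
 0  0  0 64

Derivation:
Slide right:
row 0: [64, 32, 16, 32] -> [64, 32, 16, 32]
row 1: [2, 0, 0, 64] -> [0, 0, 2, 64]
row 2: [2, 4, 4, 0] -> [0, 0, 2, 8]
row 3: [0, 0, 0, 64] -> [0, 0, 0, 64]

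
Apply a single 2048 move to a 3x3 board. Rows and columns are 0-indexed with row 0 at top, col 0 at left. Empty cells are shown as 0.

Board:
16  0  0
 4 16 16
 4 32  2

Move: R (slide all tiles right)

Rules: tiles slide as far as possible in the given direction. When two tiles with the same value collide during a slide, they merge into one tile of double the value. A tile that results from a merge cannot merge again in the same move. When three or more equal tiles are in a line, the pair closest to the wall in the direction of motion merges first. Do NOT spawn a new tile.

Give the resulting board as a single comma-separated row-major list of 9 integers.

Answer: 0, 0, 16, 0, 4, 32, 4, 32, 2

Derivation:
Slide right:
row 0: [16, 0, 0] -> [0, 0, 16]
row 1: [4, 16, 16] -> [0, 4, 32]
row 2: [4, 32, 2] -> [4, 32, 2]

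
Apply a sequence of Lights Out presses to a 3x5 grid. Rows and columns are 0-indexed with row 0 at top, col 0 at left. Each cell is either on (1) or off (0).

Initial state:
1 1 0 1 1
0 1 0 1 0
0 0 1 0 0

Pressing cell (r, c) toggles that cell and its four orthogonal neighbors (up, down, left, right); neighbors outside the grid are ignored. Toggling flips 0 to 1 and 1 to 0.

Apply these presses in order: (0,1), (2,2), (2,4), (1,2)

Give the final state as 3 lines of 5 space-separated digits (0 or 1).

Answer: 0 0 0 1 1
0 1 0 0 1
0 1 1 0 1

Derivation:
After press 1 at (0,1):
0 0 1 1 1
0 0 0 1 0
0 0 1 0 0

After press 2 at (2,2):
0 0 1 1 1
0 0 1 1 0
0 1 0 1 0

After press 3 at (2,4):
0 0 1 1 1
0 0 1 1 1
0 1 0 0 1

After press 4 at (1,2):
0 0 0 1 1
0 1 0 0 1
0 1 1 0 1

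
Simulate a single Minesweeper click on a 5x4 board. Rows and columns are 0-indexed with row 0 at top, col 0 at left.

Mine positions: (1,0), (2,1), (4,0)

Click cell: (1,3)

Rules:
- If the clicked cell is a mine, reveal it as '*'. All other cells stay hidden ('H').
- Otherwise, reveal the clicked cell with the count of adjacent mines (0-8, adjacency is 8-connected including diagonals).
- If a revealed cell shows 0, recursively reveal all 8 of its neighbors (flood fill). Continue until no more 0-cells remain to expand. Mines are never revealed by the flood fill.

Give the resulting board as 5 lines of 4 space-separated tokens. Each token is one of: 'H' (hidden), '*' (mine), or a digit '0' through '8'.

H 1 0 0
H 2 1 0
H H 1 0
H 2 1 0
H 1 0 0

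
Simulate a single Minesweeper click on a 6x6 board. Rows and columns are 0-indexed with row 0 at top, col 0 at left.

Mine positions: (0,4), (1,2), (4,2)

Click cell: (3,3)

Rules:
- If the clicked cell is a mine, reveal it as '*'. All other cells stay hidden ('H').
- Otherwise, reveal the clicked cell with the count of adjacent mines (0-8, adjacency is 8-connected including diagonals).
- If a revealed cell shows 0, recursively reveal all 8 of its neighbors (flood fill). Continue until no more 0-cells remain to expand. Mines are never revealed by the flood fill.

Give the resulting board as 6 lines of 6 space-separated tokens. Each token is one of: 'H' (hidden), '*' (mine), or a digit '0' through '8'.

H H H H H H
H H H H H H
H H H H H H
H H H 1 H H
H H H H H H
H H H H H H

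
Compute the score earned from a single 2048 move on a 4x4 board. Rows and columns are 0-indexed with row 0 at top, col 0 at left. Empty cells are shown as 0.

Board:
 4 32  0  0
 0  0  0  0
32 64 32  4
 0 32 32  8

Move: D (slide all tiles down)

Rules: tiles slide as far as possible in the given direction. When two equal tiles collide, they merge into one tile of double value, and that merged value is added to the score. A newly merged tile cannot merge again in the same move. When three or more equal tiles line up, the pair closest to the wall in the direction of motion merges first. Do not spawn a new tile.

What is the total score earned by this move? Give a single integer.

Slide down:
col 0: [4, 0, 32, 0] -> [0, 0, 4, 32]  score +0 (running 0)
col 1: [32, 0, 64, 32] -> [0, 32, 64, 32]  score +0 (running 0)
col 2: [0, 0, 32, 32] -> [0, 0, 0, 64]  score +64 (running 64)
col 3: [0, 0, 4, 8] -> [0, 0, 4, 8]  score +0 (running 64)
Board after move:
 0  0  0  0
 0 32  0  0
 4 64  0  4
32 32 64  8

Answer: 64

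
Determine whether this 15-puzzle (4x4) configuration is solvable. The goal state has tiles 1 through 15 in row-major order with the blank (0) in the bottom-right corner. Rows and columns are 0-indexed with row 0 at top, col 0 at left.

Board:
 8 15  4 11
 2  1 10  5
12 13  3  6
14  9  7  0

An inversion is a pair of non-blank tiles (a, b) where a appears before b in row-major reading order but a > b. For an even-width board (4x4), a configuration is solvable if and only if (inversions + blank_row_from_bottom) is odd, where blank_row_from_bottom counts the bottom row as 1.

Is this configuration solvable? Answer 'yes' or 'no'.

Inversions: 49
Blank is in row 3 (0-indexed from top), which is row 1 counting from the bottom (bottom = 1).
49 + 1 = 50, which is even, so the puzzle is not solvable.

Answer: no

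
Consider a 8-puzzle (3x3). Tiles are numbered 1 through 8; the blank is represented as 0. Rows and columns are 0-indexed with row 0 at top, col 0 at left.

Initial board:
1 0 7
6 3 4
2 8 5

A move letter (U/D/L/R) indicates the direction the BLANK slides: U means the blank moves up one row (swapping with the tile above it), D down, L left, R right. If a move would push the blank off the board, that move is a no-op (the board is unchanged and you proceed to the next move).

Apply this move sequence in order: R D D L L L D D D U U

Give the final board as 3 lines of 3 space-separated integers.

Answer: 0 7 4
1 3 5
6 2 8

Derivation:
After move 1 (R):
1 7 0
6 3 4
2 8 5

After move 2 (D):
1 7 4
6 3 0
2 8 5

After move 3 (D):
1 7 4
6 3 5
2 8 0

After move 4 (L):
1 7 4
6 3 5
2 0 8

After move 5 (L):
1 7 4
6 3 5
0 2 8

After move 6 (L):
1 7 4
6 3 5
0 2 8

After move 7 (D):
1 7 4
6 3 5
0 2 8

After move 8 (D):
1 7 4
6 3 5
0 2 8

After move 9 (D):
1 7 4
6 3 5
0 2 8

After move 10 (U):
1 7 4
0 3 5
6 2 8

After move 11 (U):
0 7 4
1 3 5
6 2 8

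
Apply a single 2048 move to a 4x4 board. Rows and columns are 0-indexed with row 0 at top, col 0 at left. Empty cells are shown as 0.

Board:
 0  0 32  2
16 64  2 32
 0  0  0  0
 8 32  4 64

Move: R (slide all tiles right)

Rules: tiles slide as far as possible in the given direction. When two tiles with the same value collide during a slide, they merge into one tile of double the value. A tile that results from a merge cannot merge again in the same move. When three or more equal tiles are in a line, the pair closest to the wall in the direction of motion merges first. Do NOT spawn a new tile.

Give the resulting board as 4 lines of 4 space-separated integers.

Answer:  0  0 32  2
16 64  2 32
 0  0  0  0
 8 32  4 64

Derivation:
Slide right:
row 0: [0, 0, 32, 2] -> [0, 0, 32, 2]
row 1: [16, 64, 2, 32] -> [16, 64, 2, 32]
row 2: [0, 0, 0, 0] -> [0, 0, 0, 0]
row 3: [8, 32, 4, 64] -> [8, 32, 4, 64]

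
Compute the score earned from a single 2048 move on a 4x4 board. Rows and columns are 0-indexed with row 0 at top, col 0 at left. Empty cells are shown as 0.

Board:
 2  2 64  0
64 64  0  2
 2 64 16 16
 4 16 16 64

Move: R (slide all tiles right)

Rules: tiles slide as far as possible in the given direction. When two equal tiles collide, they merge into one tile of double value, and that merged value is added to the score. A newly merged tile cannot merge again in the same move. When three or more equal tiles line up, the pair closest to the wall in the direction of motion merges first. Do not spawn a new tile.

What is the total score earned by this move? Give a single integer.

Answer: 196

Derivation:
Slide right:
row 0: [2, 2, 64, 0] -> [0, 0, 4, 64]  score +4 (running 4)
row 1: [64, 64, 0, 2] -> [0, 0, 128, 2]  score +128 (running 132)
row 2: [2, 64, 16, 16] -> [0, 2, 64, 32]  score +32 (running 164)
row 3: [4, 16, 16, 64] -> [0, 4, 32, 64]  score +32 (running 196)
Board after move:
  0   0   4  64
  0   0 128   2
  0   2  64  32
  0   4  32  64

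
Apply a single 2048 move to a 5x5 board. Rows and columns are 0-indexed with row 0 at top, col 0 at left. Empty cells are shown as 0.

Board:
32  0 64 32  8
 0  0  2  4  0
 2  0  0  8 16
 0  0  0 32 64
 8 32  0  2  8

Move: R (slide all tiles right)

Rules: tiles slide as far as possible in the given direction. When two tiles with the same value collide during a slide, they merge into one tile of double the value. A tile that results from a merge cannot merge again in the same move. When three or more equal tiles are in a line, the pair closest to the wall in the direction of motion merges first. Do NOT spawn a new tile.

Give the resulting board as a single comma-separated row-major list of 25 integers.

Answer: 0, 32, 64, 32, 8, 0, 0, 0, 2, 4, 0, 0, 2, 8, 16, 0, 0, 0, 32, 64, 0, 8, 32, 2, 8

Derivation:
Slide right:
row 0: [32, 0, 64, 32, 8] -> [0, 32, 64, 32, 8]
row 1: [0, 0, 2, 4, 0] -> [0, 0, 0, 2, 4]
row 2: [2, 0, 0, 8, 16] -> [0, 0, 2, 8, 16]
row 3: [0, 0, 0, 32, 64] -> [0, 0, 0, 32, 64]
row 4: [8, 32, 0, 2, 8] -> [0, 8, 32, 2, 8]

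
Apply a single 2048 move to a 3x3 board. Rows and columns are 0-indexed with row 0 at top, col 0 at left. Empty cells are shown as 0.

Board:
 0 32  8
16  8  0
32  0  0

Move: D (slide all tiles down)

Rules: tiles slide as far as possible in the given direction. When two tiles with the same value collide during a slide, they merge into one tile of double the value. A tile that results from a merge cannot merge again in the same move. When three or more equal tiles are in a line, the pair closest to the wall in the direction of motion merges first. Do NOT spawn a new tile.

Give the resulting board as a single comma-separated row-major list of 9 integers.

Answer: 0, 0, 0, 16, 32, 0, 32, 8, 8

Derivation:
Slide down:
col 0: [0, 16, 32] -> [0, 16, 32]
col 1: [32, 8, 0] -> [0, 32, 8]
col 2: [8, 0, 0] -> [0, 0, 8]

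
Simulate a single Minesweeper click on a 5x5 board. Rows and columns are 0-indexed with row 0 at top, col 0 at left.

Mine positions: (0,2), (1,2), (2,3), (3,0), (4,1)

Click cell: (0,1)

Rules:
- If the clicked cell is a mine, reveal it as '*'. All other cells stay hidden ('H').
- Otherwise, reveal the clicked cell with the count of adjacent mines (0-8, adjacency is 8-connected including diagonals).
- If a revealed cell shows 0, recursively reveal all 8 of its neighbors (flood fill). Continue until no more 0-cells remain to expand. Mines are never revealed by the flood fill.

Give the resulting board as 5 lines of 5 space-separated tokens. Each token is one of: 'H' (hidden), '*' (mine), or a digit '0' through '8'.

H 2 H H H
H H H H H
H H H H H
H H H H H
H H H H H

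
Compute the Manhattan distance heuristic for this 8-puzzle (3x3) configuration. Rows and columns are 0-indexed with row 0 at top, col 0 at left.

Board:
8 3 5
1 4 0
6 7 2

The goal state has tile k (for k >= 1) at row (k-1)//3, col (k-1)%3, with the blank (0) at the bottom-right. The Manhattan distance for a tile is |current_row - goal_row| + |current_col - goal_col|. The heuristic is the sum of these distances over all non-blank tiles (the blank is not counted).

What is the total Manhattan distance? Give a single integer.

Tile 8: (0,0)->(2,1) = 3
Tile 3: (0,1)->(0,2) = 1
Tile 5: (0,2)->(1,1) = 2
Tile 1: (1,0)->(0,0) = 1
Tile 4: (1,1)->(1,0) = 1
Tile 6: (2,0)->(1,2) = 3
Tile 7: (2,1)->(2,0) = 1
Tile 2: (2,2)->(0,1) = 3
Sum: 3 + 1 + 2 + 1 + 1 + 3 + 1 + 3 = 15

Answer: 15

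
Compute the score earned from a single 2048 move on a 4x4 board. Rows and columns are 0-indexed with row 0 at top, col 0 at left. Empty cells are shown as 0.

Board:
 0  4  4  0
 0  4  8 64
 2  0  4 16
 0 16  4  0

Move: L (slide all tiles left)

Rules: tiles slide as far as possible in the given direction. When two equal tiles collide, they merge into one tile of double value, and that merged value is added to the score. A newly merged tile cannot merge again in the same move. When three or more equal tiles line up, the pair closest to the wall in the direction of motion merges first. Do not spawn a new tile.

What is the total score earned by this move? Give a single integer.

Answer: 8

Derivation:
Slide left:
row 0: [0, 4, 4, 0] -> [8, 0, 0, 0]  score +8 (running 8)
row 1: [0, 4, 8, 64] -> [4, 8, 64, 0]  score +0 (running 8)
row 2: [2, 0, 4, 16] -> [2, 4, 16, 0]  score +0 (running 8)
row 3: [0, 16, 4, 0] -> [16, 4, 0, 0]  score +0 (running 8)
Board after move:
 8  0  0  0
 4  8 64  0
 2  4 16  0
16  4  0  0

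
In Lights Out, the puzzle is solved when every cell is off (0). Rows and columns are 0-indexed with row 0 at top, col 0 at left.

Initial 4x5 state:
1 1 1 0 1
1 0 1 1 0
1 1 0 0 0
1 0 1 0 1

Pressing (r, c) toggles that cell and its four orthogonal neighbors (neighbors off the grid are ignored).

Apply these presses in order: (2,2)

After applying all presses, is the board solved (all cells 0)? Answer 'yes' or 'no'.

Answer: no

Derivation:
After press 1 at (2,2):
1 1 1 0 1
1 0 0 1 0
1 0 1 1 0
1 0 0 0 1

Lights still on: 11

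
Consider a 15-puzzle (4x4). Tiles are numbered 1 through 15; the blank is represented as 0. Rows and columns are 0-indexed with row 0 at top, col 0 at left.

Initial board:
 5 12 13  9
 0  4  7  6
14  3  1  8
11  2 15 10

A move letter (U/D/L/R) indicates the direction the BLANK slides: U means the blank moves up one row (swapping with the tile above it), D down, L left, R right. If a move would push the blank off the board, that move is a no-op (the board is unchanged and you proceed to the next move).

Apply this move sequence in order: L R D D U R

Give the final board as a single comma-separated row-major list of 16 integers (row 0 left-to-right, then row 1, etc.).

After move 1 (L):
 5 12 13  9
 0  4  7  6
14  3  1  8
11  2 15 10

After move 2 (R):
 5 12 13  9
 4  0  7  6
14  3  1  8
11  2 15 10

After move 3 (D):
 5 12 13  9
 4  3  7  6
14  0  1  8
11  2 15 10

After move 4 (D):
 5 12 13  9
 4  3  7  6
14  2  1  8
11  0 15 10

After move 5 (U):
 5 12 13  9
 4  3  7  6
14  0  1  8
11  2 15 10

After move 6 (R):
 5 12 13  9
 4  3  7  6
14  1  0  8
11  2 15 10

Answer: 5, 12, 13, 9, 4, 3, 7, 6, 14, 1, 0, 8, 11, 2, 15, 10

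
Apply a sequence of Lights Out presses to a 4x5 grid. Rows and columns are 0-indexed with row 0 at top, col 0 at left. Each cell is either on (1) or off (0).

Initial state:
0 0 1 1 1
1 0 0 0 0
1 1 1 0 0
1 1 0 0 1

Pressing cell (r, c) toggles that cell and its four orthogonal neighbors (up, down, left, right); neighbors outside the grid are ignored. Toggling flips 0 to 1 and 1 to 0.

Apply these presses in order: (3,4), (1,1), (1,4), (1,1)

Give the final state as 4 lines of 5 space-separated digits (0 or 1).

Answer: 0 0 1 1 0
1 0 0 1 1
1 1 1 0 0
1 1 0 1 0

Derivation:
After press 1 at (3,4):
0 0 1 1 1
1 0 0 0 0
1 1 1 0 1
1 1 0 1 0

After press 2 at (1,1):
0 1 1 1 1
0 1 1 0 0
1 0 1 0 1
1 1 0 1 0

After press 3 at (1,4):
0 1 1 1 0
0 1 1 1 1
1 0 1 0 0
1 1 0 1 0

After press 4 at (1,1):
0 0 1 1 0
1 0 0 1 1
1 1 1 0 0
1 1 0 1 0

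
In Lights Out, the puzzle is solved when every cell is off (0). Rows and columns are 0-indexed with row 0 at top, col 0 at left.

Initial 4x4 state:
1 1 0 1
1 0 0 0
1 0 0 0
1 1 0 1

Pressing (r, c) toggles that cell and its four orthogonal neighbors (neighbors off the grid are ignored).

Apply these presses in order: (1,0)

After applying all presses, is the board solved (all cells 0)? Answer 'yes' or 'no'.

After press 1 at (1,0):
0 1 0 1
0 1 0 0
0 0 0 0
1 1 0 1

Lights still on: 6

Answer: no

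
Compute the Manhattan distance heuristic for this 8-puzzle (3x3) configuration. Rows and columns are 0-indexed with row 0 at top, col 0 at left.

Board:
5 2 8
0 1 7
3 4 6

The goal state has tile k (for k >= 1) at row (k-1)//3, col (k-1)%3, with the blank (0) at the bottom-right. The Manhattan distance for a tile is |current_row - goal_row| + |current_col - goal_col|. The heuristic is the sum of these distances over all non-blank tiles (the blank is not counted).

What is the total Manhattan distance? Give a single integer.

Answer: 17

Derivation:
Tile 5: at (0,0), goal (1,1), distance |0-1|+|0-1| = 2
Tile 2: at (0,1), goal (0,1), distance |0-0|+|1-1| = 0
Tile 8: at (0,2), goal (2,1), distance |0-2|+|2-1| = 3
Tile 1: at (1,1), goal (0,0), distance |1-0|+|1-0| = 2
Tile 7: at (1,2), goal (2,0), distance |1-2|+|2-0| = 3
Tile 3: at (2,0), goal (0,2), distance |2-0|+|0-2| = 4
Tile 4: at (2,1), goal (1,0), distance |2-1|+|1-0| = 2
Tile 6: at (2,2), goal (1,2), distance |2-1|+|2-2| = 1
Sum: 2 + 0 + 3 + 2 + 3 + 4 + 2 + 1 = 17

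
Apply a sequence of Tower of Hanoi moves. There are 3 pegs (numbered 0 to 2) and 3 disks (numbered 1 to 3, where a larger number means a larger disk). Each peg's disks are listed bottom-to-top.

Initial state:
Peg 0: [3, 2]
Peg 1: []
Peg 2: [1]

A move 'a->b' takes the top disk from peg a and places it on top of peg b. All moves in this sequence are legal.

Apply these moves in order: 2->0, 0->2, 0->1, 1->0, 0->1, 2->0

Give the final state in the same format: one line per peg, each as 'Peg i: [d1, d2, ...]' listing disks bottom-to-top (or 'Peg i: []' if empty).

Answer: Peg 0: [3, 1]
Peg 1: [2]
Peg 2: []

Derivation:
After move 1 (2->0):
Peg 0: [3, 2, 1]
Peg 1: []
Peg 2: []

After move 2 (0->2):
Peg 0: [3, 2]
Peg 1: []
Peg 2: [1]

After move 3 (0->1):
Peg 0: [3]
Peg 1: [2]
Peg 2: [1]

After move 4 (1->0):
Peg 0: [3, 2]
Peg 1: []
Peg 2: [1]

After move 5 (0->1):
Peg 0: [3]
Peg 1: [2]
Peg 2: [1]

After move 6 (2->0):
Peg 0: [3, 1]
Peg 1: [2]
Peg 2: []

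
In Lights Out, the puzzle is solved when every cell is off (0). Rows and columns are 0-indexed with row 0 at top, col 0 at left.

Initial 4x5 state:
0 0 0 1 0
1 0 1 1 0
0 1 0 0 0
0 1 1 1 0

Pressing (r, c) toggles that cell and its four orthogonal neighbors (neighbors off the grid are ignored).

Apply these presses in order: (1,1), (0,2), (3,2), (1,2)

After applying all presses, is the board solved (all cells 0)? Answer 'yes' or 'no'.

After press 1 at (1,1):
0 1 0 1 0
0 1 0 1 0
0 0 0 0 0
0 1 1 1 0

After press 2 at (0,2):
0 0 1 0 0
0 1 1 1 0
0 0 0 0 0
0 1 1 1 0

After press 3 at (3,2):
0 0 1 0 0
0 1 1 1 0
0 0 1 0 0
0 0 0 0 0

After press 4 at (1,2):
0 0 0 0 0
0 0 0 0 0
0 0 0 0 0
0 0 0 0 0

Lights still on: 0

Answer: yes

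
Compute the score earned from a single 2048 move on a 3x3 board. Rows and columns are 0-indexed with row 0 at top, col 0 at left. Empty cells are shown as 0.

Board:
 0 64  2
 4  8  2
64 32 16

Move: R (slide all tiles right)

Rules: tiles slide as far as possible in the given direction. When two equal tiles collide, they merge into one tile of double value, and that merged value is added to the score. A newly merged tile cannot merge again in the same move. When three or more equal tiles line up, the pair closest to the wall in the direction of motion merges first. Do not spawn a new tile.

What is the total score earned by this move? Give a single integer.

Slide right:
row 0: [0, 64, 2] -> [0, 64, 2]  score +0 (running 0)
row 1: [4, 8, 2] -> [4, 8, 2]  score +0 (running 0)
row 2: [64, 32, 16] -> [64, 32, 16]  score +0 (running 0)
Board after move:
 0 64  2
 4  8  2
64 32 16

Answer: 0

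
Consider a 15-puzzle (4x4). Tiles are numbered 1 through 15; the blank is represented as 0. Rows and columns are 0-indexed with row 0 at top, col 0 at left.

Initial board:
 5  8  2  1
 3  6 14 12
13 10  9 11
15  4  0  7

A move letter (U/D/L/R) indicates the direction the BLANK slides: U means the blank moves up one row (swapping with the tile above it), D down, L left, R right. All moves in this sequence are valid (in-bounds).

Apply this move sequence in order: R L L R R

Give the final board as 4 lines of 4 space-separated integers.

Answer:  5  8  2  1
 3  6 14 12
13 10  9 11
15  4  7  0

Derivation:
After move 1 (R):
 5  8  2  1
 3  6 14 12
13 10  9 11
15  4  7  0

After move 2 (L):
 5  8  2  1
 3  6 14 12
13 10  9 11
15  4  0  7

After move 3 (L):
 5  8  2  1
 3  6 14 12
13 10  9 11
15  0  4  7

After move 4 (R):
 5  8  2  1
 3  6 14 12
13 10  9 11
15  4  0  7

After move 5 (R):
 5  8  2  1
 3  6 14 12
13 10  9 11
15  4  7  0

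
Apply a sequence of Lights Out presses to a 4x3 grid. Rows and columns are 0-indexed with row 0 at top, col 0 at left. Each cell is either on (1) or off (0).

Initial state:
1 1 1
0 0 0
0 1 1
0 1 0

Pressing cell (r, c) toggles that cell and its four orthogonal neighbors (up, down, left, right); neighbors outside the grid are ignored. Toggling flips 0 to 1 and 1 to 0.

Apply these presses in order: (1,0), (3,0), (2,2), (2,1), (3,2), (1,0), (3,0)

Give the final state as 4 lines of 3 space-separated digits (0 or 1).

Answer: 1 1 1
0 1 1
1 1 0
0 1 0

Derivation:
After press 1 at (1,0):
0 1 1
1 1 0
1 1 1
0 1 0

After press 2 at (3,0):
0 1 1
1 1 0
0 1 1
1 0 0

After press 3 at (2,2):
0 1 1
1 1 1
0 0 0
1 0 1

After press 4 at (2,1):
0 1 1
1 0 1
1 1 1
1 1 1

After press 5 at (3,2):
0 1 1
1 0 1
1 1 0
1 0 0

After press 6 at (1,0):
1 1 1
0 1 1
0 1 0
1 0 0

After press 7 at (3,0):
1 1 1
0 1 1
1 1 0
0 1 0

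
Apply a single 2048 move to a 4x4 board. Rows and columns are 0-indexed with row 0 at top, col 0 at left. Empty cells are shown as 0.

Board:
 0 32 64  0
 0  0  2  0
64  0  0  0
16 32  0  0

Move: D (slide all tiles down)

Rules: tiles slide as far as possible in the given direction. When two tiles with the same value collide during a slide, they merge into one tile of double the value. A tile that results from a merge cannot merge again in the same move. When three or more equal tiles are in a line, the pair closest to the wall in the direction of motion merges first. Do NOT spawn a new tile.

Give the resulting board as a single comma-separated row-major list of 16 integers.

Answer: 0, 0, 0, 0, 0, 0, 0, 0, 64, 0, 64, 0, 16, 64, 2, 0

Derivation:
Slide down:
col 0: [0, 0, 64, 16] -> [0, 0, 64, 16]
col 1: [32, 0, 0, 32] -> [0, 0, 0, 64]
col 2: [64, 2, 0, 0] -> [0, 0, 64, 2]
col 3: [0, 0, 0, 0] -> [0, 0, 0, 0]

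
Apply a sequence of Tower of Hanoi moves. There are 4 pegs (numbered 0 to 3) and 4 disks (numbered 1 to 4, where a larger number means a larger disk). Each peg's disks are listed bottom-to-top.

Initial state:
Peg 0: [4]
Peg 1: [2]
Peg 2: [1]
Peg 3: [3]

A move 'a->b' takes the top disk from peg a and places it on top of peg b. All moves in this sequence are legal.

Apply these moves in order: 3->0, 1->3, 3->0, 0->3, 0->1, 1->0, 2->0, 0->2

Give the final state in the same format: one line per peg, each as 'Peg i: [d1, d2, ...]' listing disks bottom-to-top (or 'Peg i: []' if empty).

After move 1 (3->0):
Peg 0: [4, 3]
Peg 1: [2]
Peg 2: [1]
Peg 3: []

After move 2 (1->3):
Peg 0: [4, 3]
Peg 1: []
Peg 2: [1]
Peg 3: [2]

After move 3 (3->0):
Peg 0: [4, 3, 2]
Peg 1: []
Peg 2: [1]
Peg 3: []

After move 4 (0->3):
Peg 0: [4, 3]
Peg 1: []
Peg 2: [1]
Peg 3: [2]

After move 5 (0->1):
Peg 0: [4]
Peg 1: [3]
Peg 2: [1]
Peg 3: [2]

After move 6 (1->0):
Peg 0: [4, 3]
Peg 1: []
Peg 2: [1]
Peg 3: [2]

After move 7 (2->0):
Peg 0: [4, 3, 1]
Peg 1: []
Peg 2: []
Peg 3: [2]

After move 8 (0->2):
Peg 0: [4, 3]
Peg 1: []
Peg 2: [1]
Peg 3: [2]

Answer: Peg 0: [4, 3]
Peg 1: []
Peg 2: [1]
Peg 3: [2]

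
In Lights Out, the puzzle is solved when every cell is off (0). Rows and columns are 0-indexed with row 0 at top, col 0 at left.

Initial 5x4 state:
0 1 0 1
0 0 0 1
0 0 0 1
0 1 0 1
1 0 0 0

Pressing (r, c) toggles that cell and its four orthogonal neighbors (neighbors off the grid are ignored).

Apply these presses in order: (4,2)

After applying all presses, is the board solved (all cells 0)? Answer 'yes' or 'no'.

Answer: no

Derivation:
After press 1 at (4,2):
0 1 0 1
0 0 0 1
0 0 0 1
0 1 1 1
1 1 1 1

Lights still on: 11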